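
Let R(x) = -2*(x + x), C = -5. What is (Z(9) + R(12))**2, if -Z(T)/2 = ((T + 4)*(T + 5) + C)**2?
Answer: 3932042436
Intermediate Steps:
Z(T) = -2*(-5 + (4 + T)*(5 + T))**2 (Z(T) = -2*((T + 4)*(T + 5) - 5)**2 = -2*((4 + T)*(5 + T) - 5)**2 = -2*(-5 + (4 + T)*(5 + T))**2)
R(x) = -4*x
(Z(9) + R(12))**2 = (-2*(15 + 9**2 + 9*9)**2 - 4*12)**2 = (-2*(15 + 81 + 81)**2 - 48)**2 = (-2*177**2 - 48)**2 = (-2*31329 - 48)**2 = (-62658 - 48)**2 = (-62706)**2 = 3932042436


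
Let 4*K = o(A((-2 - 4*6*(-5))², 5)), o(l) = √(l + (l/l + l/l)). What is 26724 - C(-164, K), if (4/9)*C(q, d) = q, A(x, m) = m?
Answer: 27093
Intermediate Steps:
o(l) = √(2 + l) (o(l) = √(l + (1 + 1)) = √(l + 2) = √(2 + l))
K = √7/4 (K = √(2 + 5)/4 = √7/4 ≈ 0.66144)
C(q, d) = 9*q/4
26724 - C(-164, K) = 26724 - 9*(-164)/4 = 26724 - 1*(-369) = 26724 + 369 = 27093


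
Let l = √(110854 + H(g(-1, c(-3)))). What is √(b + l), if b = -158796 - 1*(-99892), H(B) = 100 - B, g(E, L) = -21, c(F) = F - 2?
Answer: √(-58904 + 5*√4439) ≈ 242.01*I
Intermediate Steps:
c(F) = -2 + F
b = -58904 (b = -158796 + 99892 = -58904)
l = 5*√4439 (l = √(110854 + (100 - 1*(-21))) = √(110854 + (100 + 21)) = √(110854 + 121) = √110975 = 5*√4439 ≈ 333.13)
√(b + l) = √(-58904 + 5*√4439)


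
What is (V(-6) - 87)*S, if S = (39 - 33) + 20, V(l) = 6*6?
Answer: -1326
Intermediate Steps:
V(l) = 36
S = 26 (S = 6 + 20 = 26)
(V(-6) - 87)*S = (36 - 87)*26 = -51*26 = -1326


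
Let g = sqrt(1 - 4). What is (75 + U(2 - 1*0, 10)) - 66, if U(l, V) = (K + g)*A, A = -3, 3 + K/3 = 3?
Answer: 9 - 3*I*sqrt(3) ≈ 9.0 - 5.1962*I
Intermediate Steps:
K = 0 (K = -9 + 3*3 = -9 + 9 = 0)
g = I*sqrt(3) (g = sqrt(-3) = I*sqrt(3) ≈ 1.732*I)
U(l, V) = -3*I*sqrt(3) (U(l, V) = (0 + I*sqrt(3))*(-3) = (I*sqrt(3))*(-3) = -3*I*sqrt(3))
(75 + U(2 - 1*0, 10)) - 66 = (75 - 3*I*sqrt(3)) - 66 = 9 - 3*I*sqrt(3)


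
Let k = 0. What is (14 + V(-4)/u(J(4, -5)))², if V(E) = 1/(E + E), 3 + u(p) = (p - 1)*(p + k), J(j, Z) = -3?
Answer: 1014049/5184 ≈ 195.61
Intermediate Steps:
u(p) = -3 + p*(-1 + p) (u(p) = -3 + (p - 1)*(p + 0) = -3 + (-1 + p)*p = -3 + p*(-1 + p))
V(E) = 1/(2*E)
(14 + V(-4)/u(J(4, -5)))² = (14 + ((½)/(-4))/(-3 + (-3)² - 1*(-3)))² = (14 + ((½)*(-¼))/(-3 + 9 + 3))² = (14 - ⅛/9)² = (14 - ⅛*⅑)² = (14 - 1/72)² = (1007/72)² = 1014049/5184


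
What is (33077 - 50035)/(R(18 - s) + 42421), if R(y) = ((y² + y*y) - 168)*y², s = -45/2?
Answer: -135664/41181593 ≈ -0.0032943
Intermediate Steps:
s = -45/2 (s = -45*½ = -45/2 ≈ -22.500)
R(y) = y²*(-168 + 2*y²) (R(y) = ((y² + y²) - 168)*y² = (2*y² - 168)*y² = (-168 + 2*y²)*y² = y²*(-168 + 2*y²))
(33077 - 50035)/(R(18 - s) + 42421) = (33077 - 50035)/(2*(18 - 1*(-45/2))²*(-84 + (18 - 1*(-45/2))²) + 42421) = -16958/(2*(18 + 45/2)²*(-84 + (18 + 45/2)²) + 42421) = -16958/(2*(81/2)²*(-84 + (81/2)²) + 42421) = -16958/(2*(6561/4)*(-84 + 6561/4) + 42421) = -16958/(2*(6561/4)*(6225/4) + 42421) = -16958/(40842225/8 + 42421) = -16958/41181593/8 = -16958*8/41181593 = -135664/41181593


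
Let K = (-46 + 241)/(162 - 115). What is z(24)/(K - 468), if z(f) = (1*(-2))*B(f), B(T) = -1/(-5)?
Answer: 94/109005 ≈ 0.00086235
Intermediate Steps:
B(T) = ⅕ (B(T) = -1*(-⅕) = ⅕)
z(f) = -⅖ (z(f) = (1*(-2))*(⅕) = -2*⅕ = -⅖)
K = 195/47 ≈ 4.1489
z(24)/(K - 468) = -2/(5*(195/47 - 468)) = -2/(5*(-21801/47)) = -⅖*(-47/21801) = 94/109005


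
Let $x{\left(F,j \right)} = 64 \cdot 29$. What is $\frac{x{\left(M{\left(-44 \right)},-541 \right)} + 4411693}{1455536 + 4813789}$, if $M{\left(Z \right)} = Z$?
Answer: $\frac{1471183}{2089775} \approx 0.70399$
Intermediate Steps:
$x{\left(F,j \right)} = 1856$
$\frac{x{\left(M{\left(-44 \right)},-541 \right)} + 4411693}{1455536 + 4813789} = \frac{1856 + 4411693}{1455536 + 4813789} = \frac{4413549}{6269325} = 4413549 \cdot \frac{1}{6269325} = \frac{1471183}{2089775}$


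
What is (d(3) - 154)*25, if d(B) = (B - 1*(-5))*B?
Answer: -3250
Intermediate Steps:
d(B) = B*(5 + B) (d(B) = (B + 5)*B = (5 + B)*B = B*(5 + B))
(d(3) - 154)*25 = (3*(5 + 3) - 154)*25 = (3*8 - 154)*25 = (24 - 154)*25 = -130*25 = -3250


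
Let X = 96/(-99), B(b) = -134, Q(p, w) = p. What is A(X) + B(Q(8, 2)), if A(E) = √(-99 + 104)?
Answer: -134 + √5 ≈ -131.76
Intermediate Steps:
X = -32/33 (X = 96*(-1/99) = -32/33 ≈ -0.96970)
A(E) = √5
A(X) + B(Q(8, 2)) = √5 - 134 = -134 + √5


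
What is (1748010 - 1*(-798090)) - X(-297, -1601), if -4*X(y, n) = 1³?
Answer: 10184401/4 ≈ 2.5461e+6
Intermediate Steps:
X(y, n) = -¼ (X(y, n) = -¼*1³ = -¼*1 = -¼)
(1748010 - 1*(-798090)) - X(-297, -1601) = (1748010 - 1*(-798090)) - 1*(-¼) = (1748010 + 798090) + ¼ = 2546100 + ¼ = 10184401/4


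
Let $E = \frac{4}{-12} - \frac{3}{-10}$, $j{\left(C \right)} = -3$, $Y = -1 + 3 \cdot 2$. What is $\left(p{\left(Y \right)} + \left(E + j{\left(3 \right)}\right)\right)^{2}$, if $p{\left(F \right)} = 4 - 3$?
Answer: $\frac{3721}{900} \approx 4.1344$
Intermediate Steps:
$Y = 5$ ($Y = -1 + 6 = 5$)
$p{\left(F \right)} = 1$
$E = - \frac{1}{30}$ ($E = 4 \left(- \frac{1}{12}\right) - - \frac{3}{10} = - \frac{1}{3} + \frac{3}{10} = - \frac{1}{30} \approx -0.033333$)
$\left(p{\left(Y \right)} + \left(E + j{\left(3 \right)}\right)\right)^{2} = \left(1 - \frac{91}{30}\right)^{2} = \left(- \frac{61}{30}\right)^{2} = \frac{3721}{900}$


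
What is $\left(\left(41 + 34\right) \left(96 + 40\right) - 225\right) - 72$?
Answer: $9903$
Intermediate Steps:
$\left(\left(41 + 34\right) \left(96 + 40\right) - 225\right) - 72 = \left(75 \cdot 136 - 225\right) - 72 = \left(10200 - 225\right) - 72 = 9975 - 72 = 9903$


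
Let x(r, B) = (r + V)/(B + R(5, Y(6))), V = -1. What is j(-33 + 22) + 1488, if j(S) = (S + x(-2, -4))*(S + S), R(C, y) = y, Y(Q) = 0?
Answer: 3427/2 ≈ 1713.5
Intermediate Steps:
x(r, B) = (-1 + r)/B (x(r, B) = (r - 1)/(B + 0) = (-1 + r)/B)
j(S) = 2*S*(¾ + S) (j(S) = (S + (-1 - 2)/(-4))*(S + S) = (S - ¼*(-3))*(2*S) = (S + ¾)*(2*S) = (¾ + S)*(2*S) = 2*S*(¾ + S))
j(-33 + 22) + 1488 = (-33 + 22)*(3 + 4*(-33 + 22))/2 + 1488 = (½)*(-11)*(3 + 4*(-11)) + 1488 = (½)*(-11)*(3 - 44) + 1488 = (½)*(-11)*(-41) + 1488 = 451/2 + 1488 = 3427/2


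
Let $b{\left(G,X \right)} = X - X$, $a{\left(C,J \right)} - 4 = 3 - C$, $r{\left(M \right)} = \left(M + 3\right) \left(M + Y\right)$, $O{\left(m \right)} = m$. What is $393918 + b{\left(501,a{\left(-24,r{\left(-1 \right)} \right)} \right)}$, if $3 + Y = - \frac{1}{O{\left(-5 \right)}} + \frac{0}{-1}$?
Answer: $393918$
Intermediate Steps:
$Y = - \frac{14}{5}$ ($Y = -3 + \left(- \frac{1}{-5} + \frac{0}{-1}\right) = -3 + \left(\left(-1\right) \left(- \frac{1}{5}\right) + 0 \left(-1\right)\right) = -3 + \left(\frac{1}{5} + 0\right) = -3 + \frac{1}{5} = - \frac{14}{5} \approx -2.8$)
$r{\left(M \right)} = \left(3 + M\right) \left(- \frac{14}{5} + M\right)$ ($r{\left(M \right)} = \left(M + 3\right) \left(M - \frac{14}{5}\right) = \left(3 + M\right) \left(- \frac{14}{5} + M\right)$)
$a{\left(C,J \right)} = 7 - C$ ($a{\left(C,J \right)} = 4 - \left(-3 + C\right) = 7 - C$)
$b{\left(G,X \right)} = 0$
$393918 + b{\left(501,a{\left(-24,r{\left(-1 \right)} \right)} \right)} = 393918 + 0 = 393918$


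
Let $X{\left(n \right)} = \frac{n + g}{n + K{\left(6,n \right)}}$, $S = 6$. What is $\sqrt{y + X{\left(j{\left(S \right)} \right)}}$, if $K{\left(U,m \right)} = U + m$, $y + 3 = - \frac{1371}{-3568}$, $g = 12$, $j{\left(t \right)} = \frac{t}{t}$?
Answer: $\frac{i \sqrt{788305}}{892} \approx 0.99537 i$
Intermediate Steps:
$j{\left(t \right)} = 1$
$y = - \frac{9333}{3568}$ ($y = -3 - \frac{1371}{-3568} = -3 - - \frac{1371}{3568} = -3 + \frac{1371}{3568} = - \frac{9333}{3568} \approx -2.6157$)
$X{\left(n \right)} = \frac{12 + n}{6 + 2 n}$ ($X{\left(n \right)} = \frac{n + 12}{n + \left(6 + n\right)} = \frac{12 + n}{6 + 2 n}$)
$\sqrt{y + X{\left(j{\left(S \right)} \right)}} = \sqrt{- \frac{9333}{3568} + \frac{12 + 1}{2 \left(3 + 1\right)}} = \sqrt{- \frac{9333}{3568} + \frac{1}{2} \cdot \frac{1}{4} \cdot 13} = \sqrt{- \frac{9333}{3568} + \frac{13}{8}} = \sqrt{- \frac{3535}{3568}} = \frac{i \sqrt{788305}}{892}$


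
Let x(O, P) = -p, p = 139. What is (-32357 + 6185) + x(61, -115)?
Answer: -26311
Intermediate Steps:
x(O, P) = -139 (x(O, P) = -1*139 = -139)
(-32357 + 6185) + x(61, -115) = (-32357 + 6185) - 139 = -26172 - 139 = -26311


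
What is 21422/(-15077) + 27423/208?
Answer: 409000795/3136016 ≈ 130.42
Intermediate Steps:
21422/(-15077) + 27423/208 = 21422*(-1/15077) + 27423*(1/208) = -21422/15077 + 27423/208 = 409000795/3136016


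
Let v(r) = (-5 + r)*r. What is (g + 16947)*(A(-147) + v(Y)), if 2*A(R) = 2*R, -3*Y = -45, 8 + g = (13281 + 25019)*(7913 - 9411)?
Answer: -172069383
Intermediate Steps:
g = -57373408 (g = -8 + (13281 + 25019)*(7913 - 9411) = -8 + 38300*(-1498) = -8 - 57373400 = -57373408)
Y = 15 (Y = -⅓*(-45) = 15)
v(r) = r*(-5 + r)
A(R) = R (A(R) = (2*R)/2 = R)
(g + 16947)*(A(-147) + v(Y)) = (-57373408 + 16947)*(-147 + 15*(-5 + 15)) = -57356461*(-147 + 15*10) = -57356461*(-147 + 150) = -57356461*3 = -172069383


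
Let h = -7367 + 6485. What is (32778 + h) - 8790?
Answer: 23106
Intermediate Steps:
h = -882
(32778 + h) - 8790 = (32778 - 882) - 8790 = 31896 - 8790 = 23106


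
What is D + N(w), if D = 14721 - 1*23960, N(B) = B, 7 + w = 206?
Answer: -9040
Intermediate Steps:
w = 199 (w = -7 + 206 = 199)
D = -9239 (D = 14721 - 23960 = -9239)
D + N(w) = -9239 + 199 = -9040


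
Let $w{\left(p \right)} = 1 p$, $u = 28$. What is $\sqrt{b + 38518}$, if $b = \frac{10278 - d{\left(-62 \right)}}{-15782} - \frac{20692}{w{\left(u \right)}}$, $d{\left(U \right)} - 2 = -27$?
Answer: $\frac{5 \sqrt{376380420130}}{15782} \approx 194.37$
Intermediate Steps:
$d{\left(U \right)} = -25$ ($d{\left(U \right)} = 2 - 27 = -25$)
$w{\left(p \right)} = p$
$b = - \frac{11673201}{15782}$ ($b = \frac{10278 - -25}{-15782} - \frac{20692}{28} = \left(10278 + 25\right) \left(- \frac{1}{15782}\right) - 739 = 10303 \left(- \frac{1}{15782}\right) - 739 = - \frac{10303}{15782} - 739 = - \frac{11673201}{15782} \approx -739.65$)
$\sqrt{b + 38518} = \sqrt{- \frac{11673201}{15782} + 38518} = \sqrt{\frac{596217875}{15782}} = \frac{5 \sqrt{376380420130}}{15782}$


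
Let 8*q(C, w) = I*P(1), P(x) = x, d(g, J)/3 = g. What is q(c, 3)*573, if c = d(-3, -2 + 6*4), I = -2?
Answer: -573/4 ≈ -143.25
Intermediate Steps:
d(g, J) = 3*g
c = -9 (c = 3*(-3) = -9)
q(C, w) = -¼ (q(C, w) = (-2*1)/8 = (⅛)*(-2) = -¼)
q(c, 3)*573 = -¼*573 = -573/4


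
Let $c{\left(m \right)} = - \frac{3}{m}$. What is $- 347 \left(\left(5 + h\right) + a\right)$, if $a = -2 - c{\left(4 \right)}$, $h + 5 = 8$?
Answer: $- \frac{9369}{4} \approx -2342.3$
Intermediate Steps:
$h = 3$ ($h = -5 + 8 = 3$)
$a = - \frac{5}{4}$ ($a = -2 - - \frac{3}{4} = -2 + \frac{3}{4} = - \frac{5}{4} \approx -1.25$)
$- 347 \left(\left(5 + h\right) + a\right) = - 347 \left(\left(5 + 3\right) - \frac{5}{4}\right) = - 347 \left(8 - \frac{5}{4}\right) = \left(-347\right) \frac{27}{4} = - \frac{9369}{4}$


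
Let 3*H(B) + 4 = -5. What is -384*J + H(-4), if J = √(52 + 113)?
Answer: -3 - 384*√165 ≈ -4935.6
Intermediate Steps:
H(B) = -3 (H(B) = -4/3 + (⅓)*(-5) = -4/3 - 5/3 = -3)
J = √165 ≈ 12.845
-384*J + H(-4) = -384*√165 - 3 = -3 - 384*√165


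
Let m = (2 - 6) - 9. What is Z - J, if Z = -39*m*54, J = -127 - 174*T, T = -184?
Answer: -4511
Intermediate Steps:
m = -13 (m = -4 - 9 = -13)
J = 31889 (J = -127 - 174*(-184) = -127 + 32016 = 31889)
Z = 27378 (Z = -39*(-13)*54 = 507*54 = 27378)
Z - J = 27378 - 1*31889 = 27378 - 31889 = -4511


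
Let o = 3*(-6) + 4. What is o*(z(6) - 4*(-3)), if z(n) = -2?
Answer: -140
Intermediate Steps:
o = -14 (o = -18 + 4 = -14)
o*(z(6) - 4*(-3)) = -14*(-2 - 4*(-3)) = -14*(-2 + 12) = -14*10 = -140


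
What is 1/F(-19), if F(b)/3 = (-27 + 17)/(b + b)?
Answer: 19/15 ≈ 1.2667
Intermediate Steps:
F(b) = -15/b (F(b) = 3*((-27 + 17)/(b + b)) = 3*(-10*1/(2*b)) = 3*(-5/b) = -15/b)
1/F(-19) = 1/(-15/(-19)) = 1/(-15*(-1/19)) = 1/(15/19) = 19/15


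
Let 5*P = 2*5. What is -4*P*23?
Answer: -184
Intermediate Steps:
P = 2 (P = (2*5)/5 = (1/5)*10 = 2)
-4*P*23 = -4*2*23 = -8*23 = -184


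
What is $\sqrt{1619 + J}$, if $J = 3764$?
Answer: $\sqrt{5383} \approx 73.369$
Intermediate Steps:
$\sqrt{1619 + J} = \sqrt{1619 + 3764} = \sqrt{5383}$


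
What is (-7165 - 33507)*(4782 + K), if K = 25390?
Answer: -1227155584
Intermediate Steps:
(-7165 - 33507)*(4782 + K) = (-7165 - 33507)*(4782 + 25390) = -40672*30172 = -1227155584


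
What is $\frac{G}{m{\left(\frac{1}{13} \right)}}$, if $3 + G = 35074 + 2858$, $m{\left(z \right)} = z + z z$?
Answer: $\frac{6410001}{14} \approx 4.5786 \cdot 10^{5}$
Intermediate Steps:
$m{\left(z \right)} = z + z^{2}$
$G = 37929$ ($G = -3 + \left(35074 + 2858\right) = -3 + 37932 = 37929$)
$\frac{G}{m{\left(\frac{1}{13} \right)}} = \frac{37929}{\frac{1}{13} \left(1 + \frac{1}{13}\right)} = \frac{37929}{\frac{1}{13} \cdot \frac{14}{13}} = \frac{37929}{\frac{14}{169}} = 37929 \cdot \frac{169}{14} = \frac{6410001}{14}$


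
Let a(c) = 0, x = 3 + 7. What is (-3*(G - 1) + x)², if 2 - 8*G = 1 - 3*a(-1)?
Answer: 10201/64 ≈ 159.39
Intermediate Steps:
x = 10
G = ⅛ (G = ¼ - (1 - 3*0)/8 = ¼ - (1 + 0)/8 = ¼ - ⅛*1 = ¼ - ⅛ = ⅛ ≈ 0.12500)
(-3*(G - 1) + x)² = (-3*(⅛ - 1) + 10)² = (-3*(-7/8) + 10)² = (21/8 + 10)² = (101/8)² = 10201/64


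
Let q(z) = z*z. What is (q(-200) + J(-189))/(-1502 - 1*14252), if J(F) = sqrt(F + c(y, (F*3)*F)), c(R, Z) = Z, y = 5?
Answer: -20000/7877 - 3*sqrt(11886)/15754 ≈ -2.5598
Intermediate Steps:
q(z) = z**2
J(F) = sqrt(F + 3*F**2) (J(F) = sqrt(F + (F*3)*F) = sqrt(F + (3*F)*F) = sqrt(F + 3*F**2))
(q(-200) + J(-189))/(-1502 - 1*14252) = ((-200)**2 + sqrt(-189*(1 + 3*(-189))))/(-1502 - 1*14252) = (40000 + sqrt(-189*(1 - 567)))/(-1502 - 14252) = (40000 + sqrt(-189*(-566)))/(-15754) = (40000 + sqrt(106974))*(-1/15754) = (40000 + 3*sqrt(11886))*(-1/15754) = -20000/7877 - 3*sqrt(11886)/15754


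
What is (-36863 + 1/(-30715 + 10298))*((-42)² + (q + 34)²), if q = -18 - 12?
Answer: -1339684732160/20417 ≈ -6.5616e+7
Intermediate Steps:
q = -30
(-36863 + 1/(-30715 + 10298))*((-42)² + (q + 34)²) = (-36863 + 1/(-30715 + 10298))*((-42)² + (-30 + 34)²) = (-36863 + 1/(-20417))*(1764 + 4²) = (-36863 - 1/20417)*(1764 + 16) = -752631872/20417*1780 = -1339684732160/20417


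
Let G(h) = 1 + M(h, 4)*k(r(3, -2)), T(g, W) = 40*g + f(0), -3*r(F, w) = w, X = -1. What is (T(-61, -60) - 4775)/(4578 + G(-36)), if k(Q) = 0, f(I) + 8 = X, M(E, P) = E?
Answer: -7224/4579 ≈ -1.5776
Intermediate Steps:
r(F, w) = -w/3
f(I) = -9 (f(I) = -8 - 1 = -9)
T(g, W) = -9 + 40*g (T(g, W) = 40*g - 9 = -9 + 40*g)
G(h) = 1 (G(h) = 1 + h*0 = 1 + 0 = 1)
(T(-61, -60) - 4775)/(4578 + G(-36)) = ((-9 + 40*(-61)) - 4775)/(4578 + 1) = ((-9 - 2440) - 4775)/4579 = (-2449 - 4775)*(1/4579) = -7224*1/4579 = -7224/4579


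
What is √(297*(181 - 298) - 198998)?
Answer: I*√233747 ≈ 483.47*I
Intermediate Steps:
√(297*(181 - 298) - 198998) = √(297*(-117) - 198998) = √(-34749 - 198998) = √(-233747) = I*√233747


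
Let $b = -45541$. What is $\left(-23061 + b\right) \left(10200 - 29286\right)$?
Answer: $1309337772$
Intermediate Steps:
$\left(-23061 + b\right) \left(10200 - 29286\right) = \left(-23061 - 45541\right) \left(10200 - 29286\right) = \left(-68602\right) \left(-19086\right) = 1309337772$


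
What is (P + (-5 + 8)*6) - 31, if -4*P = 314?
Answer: -183/2 ≈ -91.500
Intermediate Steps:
P = -157/2 (P = -¼*314 = -157/2 ≈ -78.500)
(P + (-5 + 8)*6) - 31 = (-157/2 + (-5 + 8)*6) - 31 = (-157/2 + 3*6) - 31 = (-157/2 + 18) - 31 = -121/2 - 31 = -183/2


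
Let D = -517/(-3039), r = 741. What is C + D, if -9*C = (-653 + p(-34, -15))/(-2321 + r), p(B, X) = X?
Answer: 443474/3601215 ≈ 0.12315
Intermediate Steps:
D = 517/3039 (D = -517*(-1/3039) = 517/3039 ≈ 0.17012)
C = -167/3555 (C = -(-653 - 15)/(9*(-2321 + 741)) = -(-668)/(9*(-1580)) = -(-668)*(-1)/(9*1580) = -⅑*167/395 = -167/3555 ≈ -0.046976)
C + D = -167/3555 + 517/3039 = 443474/3601215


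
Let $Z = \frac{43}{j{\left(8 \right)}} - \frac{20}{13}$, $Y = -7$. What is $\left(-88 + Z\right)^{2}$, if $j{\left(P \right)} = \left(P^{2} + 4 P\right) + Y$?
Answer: $\frac{10616623369}{1338649} \approx 7930.9$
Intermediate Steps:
$j{\left(P \right)} = -7 + P^{2} + 4 P$ ($j{\left(P \right)} = \left(P^{2} + 4 P\right) - 7 = -7 + P^{2} + 4 P$)
$Z = - \frac{1221}{1157}$ ($Z = \frac{43}{-7 + 8^{2} + 4 \cdot 8} - \frac{20}{13} = \frac{43}{-7 + 64 + 32} - \frac{20}{13} = \frac{43}{89} - \frac{20}{13} = - \frac{1221}{1157} \approx -1.0553$)
$\left(-88 + Z\right)^{2} = \left(-88 - \frac{1221}{1157}\right)^{2} = \left(- \frac{103037}{1157}\right)^{2} = \frac{10616623369}{1338649}$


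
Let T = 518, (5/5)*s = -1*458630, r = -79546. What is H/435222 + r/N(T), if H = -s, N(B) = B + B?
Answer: -8536257133/112722498 ≈ -75.728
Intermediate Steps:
s = -458630 (s = -1*458630 = -458630)
N(B) = 2*B
H = 458630 (H = -1*(-458630) = 458630)
H/435222 + r/N(T) = 458630/435222 - 79546/(2*518) = 458630*(1/435222) - 79546/1036 = 229315/217611 - 79546*1/1036 = 229315/217611 - 39773/518 = -8536257133/112722498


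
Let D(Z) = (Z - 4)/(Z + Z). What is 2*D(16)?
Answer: 3/4 ≈ 0.75000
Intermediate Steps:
D(Z) = (-4 + Z)/(2*Z) (D(Z) = (-4 + Z)/((2*Z)) = (-4 + Z)*(1/(2*Z)) = (-4 + Z)/(2*Z))
2*D(16) = 2*((1/2)*(-4 + 16)/16) = 2*((1/2)*(1/16)*12) = 2*(3/8) = 3/4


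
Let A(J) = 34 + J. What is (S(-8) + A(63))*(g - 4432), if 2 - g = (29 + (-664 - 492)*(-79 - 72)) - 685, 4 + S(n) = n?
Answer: -15158050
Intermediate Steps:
S(n) = -4 + n
g = -173898 (g = 2 - ((29 + (-664 - 492)*(-79 - 72)) - 685) = 2 - ((29 - 1156*(-151)) - 685) = 2 - ((29 + 174556) - 685) = 2 - (174585 - 685) = 2 - 1*173900 = 2 - 173900 = -173898)
(S(-8) + A(63))*(g - 4432) = ((-4 - 8) + (34 + 63))*(-173898 - 4432) = (-12 + 97)*(-178330) = 85*(-178330) = -15158050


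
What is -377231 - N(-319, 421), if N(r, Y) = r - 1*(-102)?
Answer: -377014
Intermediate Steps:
N(r, Y) = 102 + r (N(r, Y) = r + 102 = 102 + r)
-377231 - N(-319, 421) = -377231 - (102 - 319) = -377231 - 1*(-217) = -377231 + 217 = -377014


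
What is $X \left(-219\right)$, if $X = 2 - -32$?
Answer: $-7446$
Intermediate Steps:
$X = 34$ ($X = 2 + 32 = 34$)
$X \left(-219\right) = 34 \left(-219\right) = -7446$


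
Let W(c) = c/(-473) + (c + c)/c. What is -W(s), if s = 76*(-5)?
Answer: -1326/473 ≈ -2.8034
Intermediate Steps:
s = -380
W(c) = 2 - c/473 (W(c) = c*(-1/473) + (2*c)/c = -c/473 + 2 = 2 - c/473)
-W(s) = -(2 - 1/473*(-380)) = -(2 + 380/473) = -1*1326/473 = -1326/473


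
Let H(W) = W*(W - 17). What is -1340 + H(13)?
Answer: -1392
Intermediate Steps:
H(W) = W*(-17 + W)
-1340 + H(13) = -1340 + 13*(-17 + 13) = -1340 + 13*(-4) = -1340 - 52 = -1392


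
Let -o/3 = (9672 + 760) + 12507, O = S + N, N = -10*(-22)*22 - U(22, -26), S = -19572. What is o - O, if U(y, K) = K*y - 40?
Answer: -54697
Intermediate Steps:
U(y, K) = -40 + K*y
N = 5452 (N = -10*(-22)*22 - (-40 - 26*22) = 220*22 - (-40 - 572) = 4840 - 1*(-612) = 4840 + 612 = 5452)
O = -14120 (O = -19572 + 5452 = -14120)
o = -68817 (o = -3*((9672 + 760) + 12507) = -3*(10432 + 12507) = -3*22939 = -68817)
o - O = -68817 - 1*(-14120) = -68817 + 14120 = -54697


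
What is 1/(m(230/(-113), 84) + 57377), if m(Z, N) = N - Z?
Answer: 113/6493323 ≈ 1.7402e-5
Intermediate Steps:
1/(m(230/(-113), 84) + 57377) = 1/((84 - 230/(-113)) + 57377) = 1/((84 - 230*(-1)/113) + 57377) = 1/((84 - 1*(-230/113)) + 57377) = 1/((84 + 230/113) + 57377) = 1/(9722/113 + 57377) = 1/(6493323/113) = 113/6493323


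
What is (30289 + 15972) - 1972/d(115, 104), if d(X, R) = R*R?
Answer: 125089251/2704 ≈ 46261.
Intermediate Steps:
d(X, R) = R**2
(30289 + 15972) - 1972/d(115, 104) = (30289 + 15972) - 1972/(104**2) = 46261 - 1972/10816 = 46261 - 1972*1/10816 = 46261 - 493/2704 = 125089251/2704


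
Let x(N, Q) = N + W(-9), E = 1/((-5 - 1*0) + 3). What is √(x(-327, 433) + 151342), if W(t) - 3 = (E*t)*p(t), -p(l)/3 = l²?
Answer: √599698/2 ≈ 387.20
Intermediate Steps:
p(l) = -3*l²
E = -½ (E = 1/((-5 + 0) + 3) = 1/(-5 + 3) = 1/(-2) = -½ ≈ -0.50000)
W(t) = 3 + 3*t³/2 (W(t) = 3 + (-t/2)*(-3*t²) = 3 + 3*t³/2)
x(N, Q) = -2181/2 + N (x(N, Q) = N + (3 + (3/2)*(-9)³) = N + (3 + (3/2)*(-729)) = N + (3 - 2187/2) = N - 2181/2 = -2181/2 + N)
√(x(-327, 433) + 151342) = √((-2181/2 - 327) + 151342) = √(-2835/2 + 151342) = √(299849/2) = √599698/2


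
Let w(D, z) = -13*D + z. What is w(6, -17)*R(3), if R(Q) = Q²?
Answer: -855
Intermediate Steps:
w(D, z) = z - 13*D
w(6, -17)*R(3) = (-17 - 13*6)*3² = (-17 - 78)*9 = -95*9 = -855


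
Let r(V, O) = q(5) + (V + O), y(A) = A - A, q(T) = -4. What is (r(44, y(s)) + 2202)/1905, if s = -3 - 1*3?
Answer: 2242/1905 ≈ 1.1769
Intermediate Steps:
s = -6 (s = -3 - 3 = -6)
y(A) = 0
r(V, O) = -4 + O + V (r(V, O) = -4 + (V + O) = -4 + (O + V) = -4 + O + V)
(r(44, y(s)) + 2202)/1905 = ((-4 + 0 + 44) + 2202)/1905 = (40 + 2202)/1905 = (1/1905)*2242 = 2242/1905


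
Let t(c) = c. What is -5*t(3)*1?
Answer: -15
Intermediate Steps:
-5*t(3)*1 = -5*3*1 = -15*1 = -15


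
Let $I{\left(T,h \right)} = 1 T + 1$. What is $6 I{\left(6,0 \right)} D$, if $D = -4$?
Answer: $-168$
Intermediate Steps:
$I{\left(T,h \right)} = 1 + T$ ($I{\left(T,h \right)} = T + 1 = 1 + T$)
$6 I{\left(6,0 \right)} D = 6 \left(1 + 6\right) \left(-4\right) = 6 \cdot 7 \left(-4\right) = 42 \left(-4\right) = -168$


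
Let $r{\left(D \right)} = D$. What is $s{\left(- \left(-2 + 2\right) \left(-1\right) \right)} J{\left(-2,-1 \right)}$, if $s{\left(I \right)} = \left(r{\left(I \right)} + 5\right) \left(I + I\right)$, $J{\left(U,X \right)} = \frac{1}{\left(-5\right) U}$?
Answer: $0$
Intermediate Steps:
$J{\left(U,X \right)} = - \frac{1}{5 U}$
$s{\left(I \right)} = 2 I \left(5 + I\right)$ ($s{\left(I \right)} = \left(I + 5\right) \left(I + I\right) = \left(5 + I\right) 2 I = 2 I \left(5 + I\right)$)
$s{\left(- \left(-2 + 2\right) \left(-1\right) \right)} J{\left(-2,-1 \right)} = 2 \left(- \left(-2 + 2\right) \left(-1\right)\right) \left(5 - \left(-2 + 2\right) \left(-1\right)\right) \left(- \frac{1}{5 \left(-2\right)}\right) = 2 \left(- 0 \left(-1\right)\right) \left(5 - 0 \left(-1\right)\right) \left(\left(- \frac{1}{5}\right) \left(- \frac{1}{2}\right)\right) = 2 \left(\left(-1\right) 0\right) \left(5 - 0\right) \frac{1}{10} = 2 \cdot 0 \left(5 + 0\right) \frac{1}{10} = 2 \cdot 0 \cdot 5 \cdot \frac{1}{10} = 0 \cdot \frac{1}{10} = 0$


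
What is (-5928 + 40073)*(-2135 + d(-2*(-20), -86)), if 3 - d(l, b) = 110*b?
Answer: 250214560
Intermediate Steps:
d(l, b) = 3 - 110*b
(-5928 + 40073)*(-2135 + d(-2*(-20), -86)) = (-5928 + 40073)*(-2135 + (3 - 110*(-86))) = 34145*(-2135 + (3 + 9460)) = 34145*(-2135 + 9463) = 34145*7328 = 250214560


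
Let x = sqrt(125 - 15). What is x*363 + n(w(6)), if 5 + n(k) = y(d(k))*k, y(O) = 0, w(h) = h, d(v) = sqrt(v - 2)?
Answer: -5 + 363*sqrt(110) ≈ 3802.2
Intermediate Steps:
d(v) = sqrt(-2 + v)
x = sqrt(110) ≈ 10.488
n(k) = -5 (n(k) = -5 + 0*k = -5 + 0 = -5)
x*363 + n(w(6)) = sqrt(110)*363 - 5 = 363*sqrt(110) - 5 = -5 + 363*sqrt(110)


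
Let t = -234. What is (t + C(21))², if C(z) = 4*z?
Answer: 22500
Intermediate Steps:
(t + C(21))² = (-234 + 4*21)² = (-234 + 84)² = (-150)² = 22500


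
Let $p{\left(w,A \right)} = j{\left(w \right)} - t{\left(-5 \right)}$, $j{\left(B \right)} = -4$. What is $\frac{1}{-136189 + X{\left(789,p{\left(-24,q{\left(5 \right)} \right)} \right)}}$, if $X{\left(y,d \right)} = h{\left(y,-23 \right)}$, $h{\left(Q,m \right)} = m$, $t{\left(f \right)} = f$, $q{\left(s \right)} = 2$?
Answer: $- \frac{1}{136212} \approx -7.3415 \cdot 10^{-6}$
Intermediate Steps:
$p{\left(w,A \right)} = 1$ ($p{\left(w,A \right)} = -4 - -5 = -4 + 5 = 1$)
$X{\left(y,d \right)} = -23$
$\frac{1}{-136189 + X{\left(789,p{\left(-24,q{\left(5 \right)} \right)} \right)}} = \frac{1}{-136189 - 23} = \frac{1}{-136212} = - \frac{1}{136212}$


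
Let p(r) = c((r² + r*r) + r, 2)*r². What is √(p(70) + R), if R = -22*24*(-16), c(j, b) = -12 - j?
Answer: 2*I*√12103338 ≈ 6958.0*I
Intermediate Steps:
p(r) = r²*(-12 - r - 2*r²) (p(r) = (-12 - ((r² + r*r) + r))*r² = (-12 - ((r² + r²) + r))*r² = (-12 - (2*r² + r))*r² = (-12 - (r + 2*r²))*r² = (-12 + (-r - 2*r²))*r² = (-12 - r - 2*r²)*r² = r²*(-12 - r - 2*r²))
R = 8448 (R = -528*(-16) = 8448)
√(p(70) + R) = √(70²*(-12 - 1*70*(1 + 2*70)) + 8448) = √(4900*(-12 - 1*70*(1 + 140)) + 8448) = √(4900*(-12 - 1*70*141) + 8448) = √(4900*(-12 - 9870) + 8448) = √(4900*(-9882) + 8448) = √(-48421800 + 8448) = √(-48413352) = 2*I*√12103338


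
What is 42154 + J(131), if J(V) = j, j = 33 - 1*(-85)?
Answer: 42272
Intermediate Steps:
j = 118 (j = 33 + 85 = 118)
J(V) = 118
42154 + J(131) = 42154 + 118 = 42272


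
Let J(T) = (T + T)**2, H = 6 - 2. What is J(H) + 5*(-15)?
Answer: -11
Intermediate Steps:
H = 4
J(T) = 4*T**2 (J(T) = (2*T)**2 = 4*T**2)
J(H) + 5*(-15) = 4*4**2 + 5*(-15) = 4*16 - 75 = 64 - 75 = -11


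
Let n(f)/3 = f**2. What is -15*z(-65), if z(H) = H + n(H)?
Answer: -189150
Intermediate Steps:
n(f) = 3*f**2
z(H) = H + 3*H**2
-15*z(-65) = -(-975)*(1 + 3*(-65)) = -(-975)*(1 - 195) = -(-975)*(-194) = -15*12610 = -189150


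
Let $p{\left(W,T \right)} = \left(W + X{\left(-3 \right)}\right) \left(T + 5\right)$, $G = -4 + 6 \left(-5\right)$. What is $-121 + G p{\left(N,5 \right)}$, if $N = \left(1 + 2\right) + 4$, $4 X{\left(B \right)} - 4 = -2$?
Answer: $-2671$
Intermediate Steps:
$X{\left(B \right)} = \frac{1}{2}$ ($X{\left(B \right)} = 1 + \frac{1}{4} \left(-2\right) = 1 - \frac{1}{2} = \frac{1}{2}$)
$N = 7$ ($N = 3 + 4 = 7$)
$G = -34$ ($G = -4 - 30 = -34$)
$p{\left(W,T \right)} = \left(\frac{1}{2} + W\right) \left(5 + T\right)$ ($p{\left(W,T \right)} = \left(W + \frac{1}{2}\right) \left(T + 5\right) = \left(\frac{1}{2} + W\right) \left(5 + T\right)$)
$-121 + G p{\left(N,5 \right)} = -121 - 34 \left(\frac{5}{2} + \frac{1}{2} \cdot 5 + 5 \cdot 7 + 5 \cdot 7\right) = -121 - 34 \left(\frac{5}{2} + \frac{5}{2} + 35 + 35\right) = -121 - 2550 = -2671$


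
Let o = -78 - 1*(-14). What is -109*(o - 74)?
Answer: 15042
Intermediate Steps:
o = -64 (o = -78 + 14 = -64)
-109*(o - 74) = -109*(-64 - 74) = -109*(-138) = 15042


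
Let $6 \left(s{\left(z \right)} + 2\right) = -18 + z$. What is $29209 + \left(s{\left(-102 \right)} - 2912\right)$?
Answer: $26275$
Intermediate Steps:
$s{\left(z \right)} = -5 + \frac{z}{6}$ ($s{\left(z \right)} = -2 + \frac{-18 + z}{6} = -2 + \left(-3 + \frac{z}{6}\right) = -5 + \frac{z}{6}$)
$29209 + \left(s{\left(-102 \right)} - 2912\right) = 29209 + \left(\left(-5 + \frac{1}{6} \left(-102\right)\right) - 2912\right) = 29209 - 2934 = 26275$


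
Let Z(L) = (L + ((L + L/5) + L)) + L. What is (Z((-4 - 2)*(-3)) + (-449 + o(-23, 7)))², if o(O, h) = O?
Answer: 3928324/25 ≈ 1.5713e+5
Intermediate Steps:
Z(L) = 21*L/5 (Z(L) = (L + ((L + L*(⅕)) + L)) + L = (L + ((L + L/5) + L)) + L = (L + (6*L/5 + L)) + L = (L + 11*L/5) + L = 16*L/5 + L = 21*L/5)
(Z((-4 - 2)*(-3)) + (-449 + o(-23, 7)))² = (21*((-4 - 2)*(-3))/5 + (-449 - 23))² = (21*(-6*(-3))/5 - 472)² = ((21/5)*18 - 472)² = (378/5 - 472)² = (-1982/5)² = 3928324/25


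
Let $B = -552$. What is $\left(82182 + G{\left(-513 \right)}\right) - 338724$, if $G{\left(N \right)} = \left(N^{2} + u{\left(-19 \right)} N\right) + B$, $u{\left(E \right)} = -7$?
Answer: $9666$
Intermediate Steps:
$G{\left(N \right)} = -552 + N^{2} - 7 N$ ($G{\left(N \right)} = \left(N^{2} - 7 N\right) - 552 = -552 + N^{2} - 7 N$)
$\left(82182 + G{\left(-513 \right)}\right) - 338724 = \left(82182 - \left(-3039 - 263169\right)\right) - 338724 = \left(82182 + \left(-552 + 263169 + 3591\right)\right) - 338724 = \left(82182 + 266208\right) - 338724 = 348390 - 338724 = 9666$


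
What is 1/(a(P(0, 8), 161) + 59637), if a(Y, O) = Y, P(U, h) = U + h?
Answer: 1/59645 ≈ 1.6766e-5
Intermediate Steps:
1/(a(P(0, 8), 161) + 59637) = 1/((0 + 8) + 59637) = 1/(8 + 59637) = 1/59645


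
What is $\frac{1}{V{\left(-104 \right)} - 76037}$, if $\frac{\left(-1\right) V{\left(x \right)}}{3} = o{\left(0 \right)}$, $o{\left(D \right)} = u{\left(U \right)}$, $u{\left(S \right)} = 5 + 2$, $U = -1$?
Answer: $- \frac{1}{76058} \approx -1.3148 \cdot 10^{-5}$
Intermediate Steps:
$u{\left(S \right)} = 7$
$o{\left(D \right)} = 7$
$V{\left(x \right)} = -21$ ($V{\left(x \right)} = \left(-3\right) 7 = -21$)
$\frac{1}{V{\left(-104 \right)} - 76037} = \frac{1}{-21 - 76037} = \frac{1}{-76058} = - \frac{1}{76058}$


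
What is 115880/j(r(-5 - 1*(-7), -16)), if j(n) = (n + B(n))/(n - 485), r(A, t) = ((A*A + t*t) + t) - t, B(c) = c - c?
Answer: -1303650/13 ≈ -1.0028e+5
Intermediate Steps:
B(c) = 0
r(A, t) = A² + t² (r(A, t) = ((A² + t²) + t) - t = (t + A² + t²) - t = A² + t²)
j(n) = n/(-485 + n) (j(n) = (n + 0)/(n - 485) = n/(-485 + n))
115880/j(r(-5 - 1*(-7), -16)) = 115880/((((-5 - 1*(-7))² + (-16)²)/(-485 + ((-5 - 1*(-7))² + (-16)²)))) = 115880/((((-5 + 7)² + 256)/(-485 + ((-5 + 7)² + 256)))) = 115880/(((2² + 256)/(-485 + (2² + 256)))) = 115880/(((4 + 256)/(-485 + (4 + 256)))) = 115880/((260/(-485 + 260))) = 115880/((260/(-225))) = 115880/((260*(-1/225))) = 115880/(-52/45) = 115880*(-45/52) = -1303650/13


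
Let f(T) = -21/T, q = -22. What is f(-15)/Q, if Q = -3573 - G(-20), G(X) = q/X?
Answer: -14/35741 ≈ -0.00039171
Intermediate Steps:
G(X) = -22/X
Q = -35741/10 (Q = -3573 - (-22)/(-20) = -3573 - (-22)*(-1)/20 = -3573 - 1*11/10 = -3573 - 11/10 = -35741/10 ≈ -3574.1)
f(-15)/Q = (-21/(-15))/(-35741/10) = -21*(-1/15)*(-10/35741) = (7/5)*(-10/35741) = -14/35741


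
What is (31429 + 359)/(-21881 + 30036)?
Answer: 31788/8155 ≈ 3.8980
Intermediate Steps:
(31429 + 359)/(-21881 + 30036) = 31788/8155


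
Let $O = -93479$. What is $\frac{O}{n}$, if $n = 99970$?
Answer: $- \frac{93479}{99970} \approx -0.93507$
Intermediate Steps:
$\frac{O}{n} = - \frac{93479}{99970}$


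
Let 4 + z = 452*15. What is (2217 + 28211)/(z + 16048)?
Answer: 7607/5706 ≈ 1.3332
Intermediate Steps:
z = 6776 (z = -4 + 452*15 = -4 + 6780 = 6776)
(2217 + 28211)/(z + 16048) = (2217 + 28211)/(6776 + 16048) = 30428/22824 = 30428*(1/22824) = 7607/5706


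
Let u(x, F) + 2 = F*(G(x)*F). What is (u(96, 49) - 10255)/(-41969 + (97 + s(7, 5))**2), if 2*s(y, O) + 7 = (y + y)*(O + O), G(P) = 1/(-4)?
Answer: 43429/60947 ≈ 0.71257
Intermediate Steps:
G(P) = -1/4
s(y, O) = -7/2 + 2*O*y (s(y, O) = -7/2 + ((y + y)*(O + O))/2 = -7/2 + ((2*y)*(2*O))/2 = -7/2 + (4*O*y)/2 = -7/2 + 2*O*y)
u(x, F) = -2 - F**2/4 (u(x, F) = -2 + F*(-F/4) = -2 - F**2/4)
(u(96, 49) - 10255)/(-41969 + (97 + s(7, 5))**2) = ((-2 - 1/4*49**2) - 10255)/(-41969 + (97 + (-7/2 + 2*5*7))**2) = ((-2 - 1/4*2401) - 10255)/(-41969 + (97 + (-7/2 + 70))**2) = ((-2 - 2401/4) - 10255)/(-41969 + (97 + 133/2)**2) = (-2409/4 - 10255)/(-41969 + (327/2)**2) = -43429/(4*(-41969 + 106929/4)) = -43429/(4*(-60947/4)) = -43429/4*(-4/60947) = 43429/60947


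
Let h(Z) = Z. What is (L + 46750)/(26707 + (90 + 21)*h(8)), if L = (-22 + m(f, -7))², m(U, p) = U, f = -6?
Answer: 47534/27595 ≈ 1.7226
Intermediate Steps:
L = 784 (L = (-22 - 6)² = (-28)² = 784)
(L + 46750)/(26707 + (90 + 21)*h(8)) = (784 + 46750)/(26707 + (90 + 21)*8) = 47534/(26707 + 111*8) = 47534/(26707 + 888) = 47534/27595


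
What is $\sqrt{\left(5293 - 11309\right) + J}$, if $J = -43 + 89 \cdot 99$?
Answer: $8 \sqrt{43} \approx 52.46$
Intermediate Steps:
$J = 8768$ ($J = -43 + 8811 = 8768$)
$\sqrt{\left(5293 - 11309\right) + J} = \sqrt{\left(5293 - 11309\right) + 8768} = \sqrt{-6016 + 8768} = \sqrt{2752} = 8 \sqrt{43}$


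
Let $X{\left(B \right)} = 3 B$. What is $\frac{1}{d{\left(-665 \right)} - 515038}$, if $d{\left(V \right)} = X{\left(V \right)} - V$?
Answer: $- \frac{1}{516368} \approx -1.9366 \cdot 10^{-6}$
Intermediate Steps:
$d{\left(V \right)} = 2 V$ ($d{\left(V \right)} = 3 V - V = 2 V$)
$\frac{1}{d{\left(-665 \right)} - 515038} = \frac{1}{2 \left(-665\right) - 515038} = \frac{1}{-1330 - 515038} = \frac{1}{-516368} = - \frac{1}{516368}$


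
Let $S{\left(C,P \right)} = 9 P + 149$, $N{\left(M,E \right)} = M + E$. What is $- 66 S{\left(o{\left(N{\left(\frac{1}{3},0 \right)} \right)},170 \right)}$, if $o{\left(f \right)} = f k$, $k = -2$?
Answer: $-110814$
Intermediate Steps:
$N{\left(M,E \right)} = E + M$
$o{\left(f \right)} = - 2 f$ ($o{\left(f \right)} = f \left(-2\right) = - 2 f$)
$S{\left(C,P \right)} = 149 + 9 P$
$- 66 S{\left(o{\left(N{\left(\frac{1}{3},0 \right)} \right)},170 \right)} = - 66 \left(149 + 9 \cdot 170\right) = - 66 \left(149 + 1530\right) = \left(-66\right) 1679 = -110814$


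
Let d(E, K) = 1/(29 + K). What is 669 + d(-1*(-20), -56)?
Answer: 18062/27 ≈ 668.96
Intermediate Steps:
669 + d(-1*(-20), -56) = 669 + 1/(29 - 56) = 669 + 1/(-27) = 669 - 1/27 = 18062/27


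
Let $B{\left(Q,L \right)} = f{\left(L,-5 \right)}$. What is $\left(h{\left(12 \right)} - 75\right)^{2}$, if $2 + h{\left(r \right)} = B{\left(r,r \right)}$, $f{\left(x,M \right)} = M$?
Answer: $6724$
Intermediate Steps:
$B{\left(Q,L \right)} = -5$
$h{\left(r \right)} = -7$ ($h{\left(r \right)} = -2 - 5 = -7$)
$\left(h{\left(12 \right)} - 75\right)^{2} = \left(-7 - 75\right)^{2} = \left(-82\right)^{2} = 6724$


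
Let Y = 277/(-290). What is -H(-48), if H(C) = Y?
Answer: 277/290 ≈ 0.95517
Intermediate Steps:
Y = -277/290 (Y = 277*(-1/290) = -277/290 ≈ -0.95517)
H(C) = -277/290
-H(-48) = -1*(-277/290) = 277/290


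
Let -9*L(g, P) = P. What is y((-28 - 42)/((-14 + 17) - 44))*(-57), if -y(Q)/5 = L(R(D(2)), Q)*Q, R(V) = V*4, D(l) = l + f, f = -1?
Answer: -465500/5043 ≈ -92.306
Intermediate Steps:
D(l) = -1 + l (D(l) = l - 1 = -1 + l)
R(V) = 4*V
L(g, P) = -P/9
y(Q) = 5*Q**2/9 (y(Q) = -5*(-Q/9)*Q = -(-5)*Q**2/9 = 5*Q**2/9)
y((-28 - 42)/((-14 + 17) - 44))*(-57) = (5*((-28 - 42)/((-14 + 17) - 44))**2/9)*(-57) = (5*(-70/(3 - 44))**2/9)*(-57) = (5*(-70/(-41))**2/9)*(-57) = (5*(-70*(-1/41))**2/9)*(-57) = (5*(70/41)**2/9)*(-57) = ((5/9)*(4900/1681))*(-57) = (24500/15129)*(-57) = -465500/5043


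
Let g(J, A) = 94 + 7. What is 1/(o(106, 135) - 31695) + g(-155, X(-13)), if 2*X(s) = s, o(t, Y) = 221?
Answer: 3178873/31474 ≈ 101.00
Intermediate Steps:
X(s) = s/2
g(J, A) = 101
1/(o(106, 135) - 31695) + g(-155, X(-13)) = 1/(221 - 31695) + 101 = 1/(-31474) + 101 = -1/31474 + 101 = 3178873/31474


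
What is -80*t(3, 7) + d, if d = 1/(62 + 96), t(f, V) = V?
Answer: -88479/158 ≈ -559.99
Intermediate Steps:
d = 1/158 ≈ 0.0063291
-80*t(3, 7) + d = -80*7 + 1/158 = -560 + 1/158 = -88479/158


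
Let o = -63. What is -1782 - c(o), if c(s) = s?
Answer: -1719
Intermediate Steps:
-1782 - c(o) = -1782 - 1*(-63) = -1782 + 63 = -1719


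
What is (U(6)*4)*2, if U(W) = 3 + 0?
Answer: 24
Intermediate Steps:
U(W) = 3
(U(6)*4)*2 = (3*4)*2 = 12*2 = 24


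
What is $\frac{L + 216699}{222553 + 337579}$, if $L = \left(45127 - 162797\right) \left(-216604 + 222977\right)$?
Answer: $- \frac{749694211}{560132} \approx -1338.4$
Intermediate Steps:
$L = -749910910$ ($L = \left(-117670\right) 6373 = -749910910$)
$\frac{L + 216699}{222553 + 337579} = \frac{-749910910 + 216699}{222553 + 337579} = - \frac{749694211}{560132}$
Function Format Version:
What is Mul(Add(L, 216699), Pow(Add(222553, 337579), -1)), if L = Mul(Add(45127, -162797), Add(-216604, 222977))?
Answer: Rational(-749694211, 560132) ≈ -1338.4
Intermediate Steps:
L = -749910910 (L = Mul(-117670, 6373) = -749910910)
Mul(Add(L, 216699), Pow(Add(222553, 337579), -1)) = Mul(Add(-749910910, 216699), Pow(Add(222553, 337579), -1)) = Mul(-749694211, Pow(560132, -1)) = Mul(-749694211, Rational(1, 560132)) = Rational(-749694211, 560132)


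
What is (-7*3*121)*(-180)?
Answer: 457380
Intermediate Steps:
(-7*3*121)*(-180) = -21*121*(-180) = -2541*(-180) = 457380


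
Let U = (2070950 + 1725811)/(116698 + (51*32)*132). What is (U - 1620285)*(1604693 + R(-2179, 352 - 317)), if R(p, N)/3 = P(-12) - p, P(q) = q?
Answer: -433514703610556373/166061 ≈ -2.6106e+12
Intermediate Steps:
R(p, N) = -36 - 3*p (R(p, N) = 3*(-12 - p) = -36 - 3*p)
U = 3796761/332122 (U = 3796761/(116698 + 1632*132) = 3796761/(116698 + 215424) = 3796761/332122 ≈ 11.432)
(U - 1620285)*(1604693 + R(-2179, 352 - 317)) = (3796761/332122 - 1620285)*(1604693 + (-36 - 3*(-2179))) = -538128498009*(1604693 + (-36 + 6537))/332122 = -538128498009*(1604693 + 6501)/332122 = -538128498009/332122*1611194 = -433514703610556373/166061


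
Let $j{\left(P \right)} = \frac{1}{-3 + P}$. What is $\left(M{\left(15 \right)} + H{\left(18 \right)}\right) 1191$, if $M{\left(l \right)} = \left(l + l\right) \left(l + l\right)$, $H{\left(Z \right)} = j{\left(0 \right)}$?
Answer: $1071503$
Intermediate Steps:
$H{\left(Z \right)} = - \frac{1}{3}$ ($H{\left(Z \right)} = \frac{1}{-3 + 0} = \frac{1}{-3} = - \frac{1}{3}$)
$M{\left(l \right)} = 4 l^{2}$ ($M{\left(l \right)} = 2 l 2 l = 4 l^{2}$)
$\left(M{\left(15 \right)} + H{\left(18 \right)}\right) 1191 = \left(4 \cdot 15^{2} - \frac{1}{3}\right) 1191 = \left(4 \cdot 225 - \frac{1}{3}\right) 1191 = \left(900 - \frac{1}{3}\right) 1191 = \frac{2699}{3} \cdot 1191 = 1071503$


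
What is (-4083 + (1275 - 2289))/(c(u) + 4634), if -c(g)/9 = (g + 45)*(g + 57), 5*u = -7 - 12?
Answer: 127425/377314 ≈ 0.33772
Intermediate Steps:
u = -19/5 (u = (-7 - 12)/5 = (⅕)*(-19) = -19/5 ≈ -3.8000)
c(g) = -9*(45 + g)*(57 + g) (c(g) = -9*(g + 45)*(g + 57) = -9*(45 + g)*(57 + g))
(-4083 + (1275 - 2289))/(c(u) + 4634) = (-4083 + (1275 - 2289))/((-23085 - 918*(-19/5) - 9*(-19/5)²) + 4634) = (-4083 - 1014)/((-23085 + 17442/5 - 9*361/25) + 4634) = -5097/((-23085 + 17442/5 - 3249/25) + 4634) = -5097/(-493164/25 + 4634) = -5097/(-377314/25) = -5097*(-25/377314) = 127425/377314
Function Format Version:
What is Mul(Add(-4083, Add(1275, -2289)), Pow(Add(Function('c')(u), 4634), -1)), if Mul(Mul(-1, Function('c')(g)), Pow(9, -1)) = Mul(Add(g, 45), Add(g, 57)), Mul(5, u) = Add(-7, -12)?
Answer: Rational(127425, 377314) ≈ 0.33772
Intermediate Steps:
u = Rational(-19, 5) (u = Mul(Rational(1, 5), Add(-7, -12)) = Mul(Rational(1, 5), -19) = Rational(-19, 5) ≈ -3.8000)
Function('c')(g) = Mul(-9, Add(45, g), Add(57, g)) (Function('c')(g) = Mul(-9, Mul(Add(g, 45), Add(g, 57))) = Mul(-9, Mul(Add(45, g), Add(57, g))) = Mul(-9, Add(45, g), Add(57, g)))
Mul(Add(-4083, Add(1275, -2289)), Pow(Add(Function('c')(u), 4634), -1)) = Mul(Add(-4083, Add(1275, -2289)), Pow(Add(Add(-23085, Mul(-918, Rational(-19, 5)), Mul(-9, Pow(Rational(-19, 5), 2))), 4634), -1)) = Mul(Add(-4083, -1014), Pow(Add(Add(-23085, Rational(17442, 5), Mul(-9, Rational(361, 25))), 4634), -1)) = Mul(-5097, Pow(Add(Add(-23085, Rational(17442, 5), Rational(-3249, 25)), 4634), -1)) = Mul(-5097, Pow(Add(Rational(-493164, 25), 4634), -1)) = Mul(-5097, Pow(Rational(-377314, 25), -1)) = Mul(-5097, Rational(-25, 377314)) = Rational(127425, 377314)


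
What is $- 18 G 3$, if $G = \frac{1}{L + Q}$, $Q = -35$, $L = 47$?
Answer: $- \frac{9}{2} \approx -4.5$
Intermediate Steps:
$G = \frac{1}{12}$ ($G = \frac{1}{47 - 35} = \frac{1}{12} \approx 0.083333$)
$- 18 G 3 = \left(-18\right) \frac{1}{12} \cdot 3 = \left(- \frac{3}{2}\right) 3 = - \frac{9}{2}$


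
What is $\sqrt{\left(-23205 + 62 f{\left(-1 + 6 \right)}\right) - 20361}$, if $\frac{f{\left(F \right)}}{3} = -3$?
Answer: $2 i \sqrt{11031} \approx 210.06 i$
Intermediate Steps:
$f{\left(F \right)} = -9$ ($f{\left(F \right)} = 3 \left(-3\right) = -9$)
$\sqrt{\left(-23205 + 62 f{\left(-1 + 6 \right)}\right) - 20361} = \sqrt{\left(-23205 + 62 \left(-9\right)\right) - 20361} = \sqrt{\left(-23205 - 558\right) - 20361} = \sqrt{-23763 - 20361} = \sqrt{-44124} = 2 i \sqrt{11031}$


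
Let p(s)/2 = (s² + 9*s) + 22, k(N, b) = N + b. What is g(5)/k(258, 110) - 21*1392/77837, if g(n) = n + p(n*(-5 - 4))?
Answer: 10662979/1245392 ≈ 8.5620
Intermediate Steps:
p(s) = 44 + 2*s² + 18*s (p(s) = 2*((s² + 9*s) + 22) = 2*(22 + s² + 9*s) = 44 + 2*s² + 18*s)
g(n) = 44 - 161*n + 162*n² (g(n) = n + (44 + 2*(n*(-5 - 4))² + 18*(n*(-5 - 4))) = n + (44 + 2*(n*(-9))² + 18*(n*(-9))) = n + (44 + 2*(-9*n)² + 18*(-9*n)) = n + (44 + 2*(81*n²) - 162*n) = n + (44 + 162*n² - 162*n) = n + (44 - 162*n + 162*n²) = 44 - 161*n + 162*n²)
g(5)/k(258, 110) - 21*1392/77837 = (44 - 161*5 + 162*5²)/(258 + 110) - 21*1392/77837 = (44 - 805 + 162*25)/368 - 29232*1/77837 = (44 - 805 + 4050)*(1/368) - 29232/77837 = 3289*(1/368) - 29232/77837 = 143/16 - 29232/77837 = 10662979/1245392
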